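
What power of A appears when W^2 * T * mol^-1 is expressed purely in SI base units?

-1

W = J/s (power = energy per time),
    = kg·m²·s⁻³.
So W² = kg²·m⁴·s⁻⁶.
T = Wb/m² (flux density = flux per area),
    = kg·s⁻²·A⁻¹.
Combining: W²·T·mol⁻¹ = (kg²·m⁴·s⁻⁶) · (kg·s⁻²·A⁻¹) · mol⁻¹ = kg³·m⁴·s⁻⁸·A⁻¹·mol⁻¹.
The exponent of A is -1.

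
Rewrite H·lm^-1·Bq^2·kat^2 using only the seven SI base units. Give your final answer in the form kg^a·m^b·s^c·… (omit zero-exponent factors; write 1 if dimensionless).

H = Wb/A (inductance = flux per current),
    = kg·m²·s⁻²·A⁻².
lm = cd·sr = cd (luminous flux; sr is dimensionless).
So lm⁻¹ = cd⁻¹.
Bq = 1/s = s⁻¹ (activity is decays per second).
So Bq² = s⁻².
kat = mol/s = s⁻¹·mol (catalytic activity).
So kat² = s⁻²·mol².
Combining: H·lm⁻¹·Bq²·kat² = (kg·m²·s⁻²·A⁻²) · cd⁻¹ · s⁻² · (s⁻²·mol²) = kg·m²·s⁻⁶·A⁻²·mol²·cd⁻¹.

kg·m²·s⁻⁶·A⁻²·mol²·cd⁻¹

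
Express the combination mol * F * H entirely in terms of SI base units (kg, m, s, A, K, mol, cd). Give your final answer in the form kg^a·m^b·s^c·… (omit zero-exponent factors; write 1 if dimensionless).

s²·mol

F = C/V (capacitance = charge per voltage),
    = A·s/(kg·m²·s⁻³·A⁻¹) (substituting C and V),
    = kg⁻¹·m⁻²·s⁴·A².
H = Wb/A (inductance = flux per current),
    = kg·m²·s⁻²·A⁻².
Combining: mol·F·H = mol · (kg⁻¹·m⁻²·s⁴·A²) · (kg·m²·s⁻²·A⁻²) = s²·mol.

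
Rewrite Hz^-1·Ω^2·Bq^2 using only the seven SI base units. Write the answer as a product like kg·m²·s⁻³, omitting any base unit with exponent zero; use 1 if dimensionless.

Hz = s⁻¹.
So Hz⁻¹ = s.
Ω = kg·m²·s⁻³·A⁻².
So Ω² = kg²·m⁴·s⁻⁶·A⁻⁴.
Bq = s⁻¹.
So Bq² = s⁻².
Combining: Hz⁻¹·Ω²·Bq² = s · (kg²·m⁴·s⁻⁶·A⁻⁴) · s⁻² = kg²·m⁴·s⁻⁷·A⁻⁴.

kg²·m⁴·s⁻⁷·A⁻⁴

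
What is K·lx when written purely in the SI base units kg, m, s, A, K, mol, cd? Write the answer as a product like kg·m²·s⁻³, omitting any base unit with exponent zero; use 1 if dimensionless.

m⁻²·K·cd

lx = m⁻²·cd.
Combining: K·lx = K · (m⁻²·cd) = m⁻²·K·cd.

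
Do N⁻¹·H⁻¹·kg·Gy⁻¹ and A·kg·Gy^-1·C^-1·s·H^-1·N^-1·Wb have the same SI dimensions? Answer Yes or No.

No

Left side:
  N = kg·m·s⁻².
  So N⁻¹ = kg⁻¹·m⁻¹·s².
  H = kg·m²·s⁻²·A⁻².
  So H⁻¹ = kg⁻¹·m⁻²·s²·A².
  Gy = m²·s⁻².
  So Gy⁻¹ = m⁻²·s².
  Combining: N⁻¹·H⁻¹·kg·Gy⁻¹ = (kg⁻¹·m⁻¹·s²) · (kg⁻¹·m⁻²·s²·A²) · kg · (m⁻²·s²) = kg⁻¹·m⁻⁵·s⁶·A².
Right side:
  Gy = m²·s⁻².
  So Gy⁻¹ = m⁻²·s².
  C = s·A.
  So C⁻¹ = s⁻¹·A⁻¹.
  H = kg·m²·s⁻²·A⁻².
  So H⁻¹ = kg⁻¹·m⁻²·s²·A².
  N = kg·m·s⁻².
  So N⁻¹ = kg⁻¹·m⁻¹·s².
  Wb = kg·m²·s⁻²·A⁻¹.
  Combining: A·kg·Gy⁻¹·C⁻¹·s·H⁻¹·N⁻¹·Wb = A · kg · (m⁻²·s²) · (s⁻¹·A⁻¹) · s · (kg⁻¹·m⁻²·s²·A²) · (kg⁻¹·m⁻¹·s²) · (kg·m²·s⁻²·A⁻¹) = m⁻³·s⁴·A.
Left is kg⁻¹·m⁻⁵·s⁶·A²; right is m⁻³·s⁴·A — different.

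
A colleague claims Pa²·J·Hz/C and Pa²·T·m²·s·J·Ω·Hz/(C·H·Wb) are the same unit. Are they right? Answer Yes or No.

Left side:
  Pa = kg·m⁻¹·s⁻².
  So Pa² = kg²·m⁻²·s⁻⁴.
  J = kg·m²·s⁻².
  Hz = s⁻¹.
  C = s·A.
  So C⁻¹ = s⁻¹·A⁻¹.
  Combining: Pa²·J·Hz·C⁻¹ = (kg²·m⁻²·s⁻⁴) · (kg·m²·s⁻²) · s⁻¹ · (s⁻¹·A⁻¹) = kg³·s⁻⁸·A⁻¹.
Right side:
  Pa = N/m² (pressure = force per area),
      = kg·m⁻¹·s⁻².
  So Pa² = kg²·m⁻²·s⁻⁴.
  T = Wb/m² (flux density = flux per area),
      = kg·s⁻²·A⁻¹.
  C = A·s = s·A (charge = current × time).
  So C⁻¹ = s⁻¹·A⁻¹.
  H = Wb/A (inductance = flux per current),
      = kg·m²·s⁻²·A⁻².
  So H⁻¹ = kg⁻¹·m⁻²·s²·A².
  Wb = V·s (flux: a volt is a weber per second),
      = kg·m²·s⁻²·A⁻¹.
  So Wb⁻¹ = kg⁻¹·m⁻²·s²·A.
  J = N·m (work = force × distance),
      = kg·m²·s⁻².
  Ω = V/A (resistance = voltage per current),
      = kg·m²·s⁻³·A⁻².
  Hz = 1/s = s⁻¹ (frequency is cycles per second).
  Combining: Pa²·T·C⁻¹·H⁻¹·m²·s·Wb⁻¹·J·Ω·Hz = (kg²·m⁻²·s⁻⁴) · (kg·s⁻²·A⁻¹) · (s⁻¹·A⁻¹) · (kg⁻¹·m⁻²·s²·A²) · m² · s · (kg⁻¹·m⁻²·s²·A) · (kg·m²·s⁻²) · (kg·m²·s⁻³·A⁻²) · s⁻¹ = kg³·s⁻⁸·A⁻¹.
Both reduce to kg³·s⁻⁸·A⁻¹.

Yes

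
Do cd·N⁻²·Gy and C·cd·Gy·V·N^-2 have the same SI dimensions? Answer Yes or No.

No

Left side:
  N = kg·m/s² = kg·m·s⁻² (force = mass × acceleration).
  So N⁻² = kg⁻²·m⁻²·s⁴.
  Gy = J/kg (absorbed dose = energy per mass),
      = m²·s⁻².
  Combining: cd·N⁻²·Gy = cd · (kg⁻²·m⁻²·s⁴) · (m²·s⁻²) = kg⁻²·s²·cd.
Right side:
  C = s·A.
  Gy = m²·s⁻².
  V = kg·m²·s⁻³·A⁻¹.
  N = kg·m·s⁻².
  So N⁻² = kg⁻²·m⁻²·s⁴.
  Combining: C·cd·Gy·V·N⁻² = (s·A) · cd · (m²·s⁻²) · (kg·m²·s⁻³·A⁻¹) · (kg⁻²·m⁻²·s⁴) = kg⁻¹·m²·cd.
Left is kg⁻²·s²·cd; right is kg⁻¹·m²·cd — different.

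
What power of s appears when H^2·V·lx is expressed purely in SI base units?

-7

H = kg·m²·s⁻²·A⁻².
So H² = kg²·m⁴·s⁻⁴·A⁻⁴.
V = kg·m²·s⁻³·A⁻¹.
lx = m⁻²·cd.
Combining: H²·V·lx = (kg²·m⁴·s⁻⁴·A⁻⁴) · (kg·m²·s⁻³·A⁻¹) · (m⁻²·cd) = kg³·m⁴·s⁻⁷·A⁻⁵·cd.
The exponent of s is -7.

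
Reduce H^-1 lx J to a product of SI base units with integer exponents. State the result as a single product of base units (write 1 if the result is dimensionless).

H = Wb/A (inductance = flux per current),
    = kg·m²·s⁻²·A⁻².
So H⁻¹ = kg⁻¹·m⁻²·s²·A².
lx = lm/m² (illuminance = luminous flux per area),
    = m⁻²·cd.
J = N·m (work = force × distance),
    = kg·m²·s⁻².
Combining: H⁻¹·lx·J = (kg⁻¹·m⁻²·s²·A²) · (m⁻²·cd) · (kg·m²·s⁻²) = m⁻²·A²·cd.

m⁻²·A²·cd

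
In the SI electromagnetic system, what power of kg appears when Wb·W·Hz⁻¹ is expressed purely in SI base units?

2

Wb = V·s (flux: a volt is a weber per second),
    = kg·m²·s⁻²·A⁻¹.
W = J/s (power = energy per time),
    = kg·m²·s⁻³.
Hz = 1/s = s⁻¹ (frequency is cycles per second).
So Hz⁻¹ = s.
Combining: Wb·W·Hz⁻¹ = (kg·m²·s⁻²·A⁻¹) · (kg·m²·s⁻³) · s = kg²·m⁴·s⁻⁴·A⁻¹.
The exponent of kg is 2.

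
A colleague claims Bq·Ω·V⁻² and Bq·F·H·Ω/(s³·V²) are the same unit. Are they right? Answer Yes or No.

No

Left side:
  Bq = s⁻¹.
  Ω = kg·m²·s⁻³·A⁻².
  V = kg·m²·s⁻³·A⁻¹.
  So V⁻² = kg⁻²·m⁻⁴·s⁶·A².
  Combining: Bq·Ω·V⁻² = s⁻¹ · (kg·m²·s⁻³·A⁻²) · (kg⁻²·m⁻⁴·s⁶·A²) = kg⁻¹·m⁻²·s².
Right side:
  Bq = 1/s = s⁻¹ (activity is decays per second).
  V = W/A (potential = power per current),
      = kg·m²·s⁻³·A⁻¹.
  So V⁻² = kg⁻²·m⁻⁴·s⁶·A².
  F = C/V (capacitance = charge per voltage),
      = A·s/(kg·m²·s⁻³·A⁻¹) (substituting C and V),
      = kg⁻¹·m⁻²·s⁴·A².
  H = Wb/A (inductance = flux per current),
      = kg·m²·s⁻²·A⁻².
  Ω = V/A (resistance = voltage per current),
      = kg·m²·s⁻³·A⁻².
  Combining: s⁻³·Bq·V⁻²·F·H·Ω = s⁻³ · s⁻¹ · (kg⁻²·m⁻⁴·s⁶·A²) · (kg⁻¹·m⁻²·s⁴·A²) · (kg·m²·s⁻²·A⁻²) · (kg·m²·s⁻³·A⁻²) = kg⁻¹·m⁻²·s.
Left is kg⁻¹·m⁻²·s²; right is kg⁻¹·m⁻²·s — different.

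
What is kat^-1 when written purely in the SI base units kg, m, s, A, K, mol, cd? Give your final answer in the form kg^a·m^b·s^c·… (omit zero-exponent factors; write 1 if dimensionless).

kat = s⁻¹·mol.
So kat⁻¹ = s·mol⁻¹.

s·mol⁻¹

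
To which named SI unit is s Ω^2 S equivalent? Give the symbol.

Ω = kg·m²·s⁻³·A⁻².
So Ω² = kg²·m⁴·s⁻⁶·A⁻⁴.
S = kg⁻¹·m⁻²·s³·A².
Combining: s·Ω²·S = s · (kg²·m⁴·s⁻⁶·A⁻⁴) · (kg⁻¹·m⁻²·s³·A²) = kg·m²·s⁻²·A⁻².
kg·m²·s⁻²·A⁻² is the base-SI form of the henry.

H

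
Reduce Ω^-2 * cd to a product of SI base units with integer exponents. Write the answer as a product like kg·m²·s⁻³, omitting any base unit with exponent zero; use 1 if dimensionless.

Ω = V/A (resistance = voltage per current),
    = kg·m²·s⁻³·A⁻².
So Ω⁻² = kg⁻²·m⁻⁴·s⁶·A⁴.
Combining: Ω⁻²·cd = (kg⁻²·m⁻⁴·s⁶·A⁴) · cd = kg⁻²·m⁻⁴·s⁶·A⁴·cd.

kg⁻²·m⁻⁴·s⁶·A⁴·cd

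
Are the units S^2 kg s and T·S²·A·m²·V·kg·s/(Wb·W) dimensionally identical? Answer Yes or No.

Left side:
  S = kg⁻¹·m⁻²·s³·A².
  So S² = kg⁻²·m⁻⁴·s⁶·A⁴.
  Combining: S²·kg·s = (kg⁻²·m⁻⁴·s⁶·A⁴) · kg · s = kg⁻¹·m⁻⁴·s⁷·A⁴.
Right side:
  T = Wb/m² (flux density = flux per area),
      = kg·s⁻²·A⁻¹.
  S = 1/Ω (conductance is reciprocal resistance),
      = kg⁻¹·m⁻²·s³·A².
  So S² = kg⁻²·m⁻⁴·s⁶·A⁴.
  V = W/A (potential = power per current),
      = kg·m²·s⁻³·A⁻¹.
  Wb = V·s (flux: a volt is a weber per second),
      = kg·m²·s⁻²·A⁻¹.
  So Wb⁻¹ = kg⁻¹·m⁻²·s²·A.
  W = J/s (power = energy per time),
      = kg·m²·s⁻³.
  So W⁻¹ = kg⁻¹·m⁻²·s³.
  Combining: T·S²·A·m²·V·kg·Wb⁻¹·W⁻¹·s = (kg·s⁻²·A⁻¹) · (kg⁻²·m⁻⁴·s⁶·A⁴) · A · m² · (kg·m²·s⁻³·A⁻¹) · kg · (kg⁻¹·m⁻²·s²·A) · (kg⁻¹·m⁻²·s³) · s = kg⁻¹·m⁻⁴·s⁷·A⁴.
Both reduce to kg⁻¹·m⁻⁴·s⁷·A⁴.

Yes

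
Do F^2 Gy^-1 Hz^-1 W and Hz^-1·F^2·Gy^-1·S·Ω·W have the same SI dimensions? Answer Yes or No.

Left side:
  F = C/V (capacitance = charge per voltage),
      = A·s/(kg·m²·s⁻³·A⁻¹) (substituting C and V),
      = kg⁻¹·m⁻²·s⁴·A².
  So F² = kg⁻²·m⁻⁴·s⁸·A⁴.
  Gy = J/kg (absorbed dose = energy per mass),
      = m²·s⁻².
  So Gy⁻¹ = m⁻²·s².
  Hz = 1/s = s⁻¹ (frequency is cycles per second).
  So Hz⁻¹ = s.
  W = J/s (power = energy per time),
      = kg·m²·s⁻³.
  Combining: F²·Gy⁻¹·Hz⁻¹·W = (kg⁻²·m⁻⁴·s⁸·A⁴) · (m⁻²·s²) · s · (kg·m²·s⁻³) = kg⁻¹·m⁻⁴·s⁸·A⁴.
Right side:
  Hz = 1/s = s⁻¹ (frequency is cycles per second).
  So Hz⁻¹ = s.
  F = C/V (capacitance = charge per voltage),
      = A·s/(kg·m²·s⁻³·A⁻¹) (substituting C and V),
      = kg⁻¹·m⁻²·s⁴·A².
  So F² = kg⁻²·m⁻⁴·s⁸·A⁴.
  Gy = J/kg (absorbed dose = energy per mass),
      = m²·s⁻².
  So Gy⁻¹ = m⁻²·s².
  S = 1/Ω (conductance is reciprocal resistance),
      = kg⁻¹·m⁻²·s³·A².
  Ω = V/A (resistance = voltage per current),
      = kg·m²·s⁻³·A⁻².
  W = J/s (power = energy per time),
      = kg·m²·s⁻³.
  Combining: Hz⁻¹·F²·Gy⁻¹·S·Ω·W = s · (kg⁻²·m⁻⁴·s⁸·A⁴) · (m⁻²·s²) · (kg⁻¹·m⁻²·s³·A²) · (kg·m²·s⁻³·A⁻²) · (kg·m²·s⁻³) = kg⁻¹·m⁻⁴·s⁸·A⁴.
Both reduce to kg⁻¹·m⁻⁴·s⁸·A⁴.

Yes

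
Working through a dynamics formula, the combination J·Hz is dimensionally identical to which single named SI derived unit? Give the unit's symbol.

J = kg·m²·s⁻².
Hz = s⁻¹.
Combining: J·Hz = (kg·m²·s⁻²) · s⁻¹ = kg·m²·s⁻³.
kg·m²·s⁻³ is the base-SI form of the watt.

W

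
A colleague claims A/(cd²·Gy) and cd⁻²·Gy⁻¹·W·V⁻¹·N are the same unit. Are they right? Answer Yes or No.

No

Left side:
  Gy = m²·s⁻².
  So Gy⁻¹ = m⁻²·s².
  Combining: A·cd⁻²·Gy⁻¹ = A · cd⁻² · (m⁻²·s²) = m⁻²·s²·A·cd⁻².
Right side:
  Gy = J/kg (absorbed dose = energy per mass),
      = m²·s⁻².
  So Gy⁻¹ = m⁻²·s².
  W = J/s (power = energy per time),
      = kg·m²·s⁻³.
  V = W/A (potential = power per current),
      = kg·m²·s⁻³·A⁻¹.
  So V⁻¹ = kg⁻¹·m⁻²·s³·A.
  N = kg·m/s² = kg·m·s⁻² (force = mass × acceleration).
  Combining: cd⁻²·Gy⁻¹·W·V⁻¹·N = cd⁻² · (m⁻²·s²) · (kg·m²·s⁻³) · (kg⁻¹·m⁻²·s³·A) · (kg·m·s⁻²) = kg·m⁻¹·A·cd⁻².
Left is m⁻²·s²·A·cd⁻²; right is kg·m⁻¹·A·cd⁻² — different.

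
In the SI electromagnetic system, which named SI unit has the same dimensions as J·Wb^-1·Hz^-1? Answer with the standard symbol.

C

J = N·m (work = force × distance),
    = kg·m²·s⁻².
Wb = V·s (flux: a volt is a weber per second),
    = kg·m²·s⁻²·A⁻¹.
So Wb⁻¹ = kg⁻¹·m⁻²·s²·A.
Hz = 1/s = s⁻¹ (frequency is cycles per second).
So Hz⁻¹ = s.
Combining: J·Wb⁻¹·Hz⁻¹ = (kg·m²·s⁻²) · (kg⁻¹·m⁻²·s²·A) · s = s·A.
s·A is the base-SI form of the coulomb.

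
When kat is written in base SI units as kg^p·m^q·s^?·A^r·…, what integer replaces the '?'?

-1

kat = mol/s = s⁻¹·mol (catalytic activity).
The exponent of s is -1.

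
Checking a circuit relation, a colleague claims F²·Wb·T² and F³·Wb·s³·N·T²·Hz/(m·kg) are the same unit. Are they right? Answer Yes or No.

Left side:
  F = kg⁻¹·m⁻²·s⁴·A².
  So F² = kg⁻²·m⁻⁴·s⁸·A⁴.
  Wb = kg·m²·s⁻²·A⁻¹.
  T = kg·s⁻²·A⁻¹.
  So T² = kg²·s⁻⁴·A⁻².
  Combining: F²·Wb·T² = (kg⁻²·m⁻⁴·s⁸·A⁴) · (kg·m²·s⁻²·A⁻¹) · (kg²·s⁻⁴·A⁻²) = kg·m⁻²·s²·A.
Right side:
  F = C/V (capacitance = charge per voltage),
      = A·s/(kg·m²·s⁻³·A⁻¹) (substituting C and V),
      = kg⁻¹·m⁻²·s⁴·A².
  So F³ = kg⁻³·m⁻⁶·s¹²·A⁶.
  Wb = V·s (flux: a volt is a weber per second),
      = kg·m²·s⁻²·A⁻¹.
  N = kg·m/s² = kg·m·s⁻² (force = mass × acceleration).
  T = Wb/m² (flux density = flux per area),
      = kg·s⁻²·A⁻¹.
  So T² = kg²·s⁻⁴·A⁻².
  Hz = 1/s = s⁻¹ (frequency is cycles per second).
  Combining: F³·Wb·m⁻¹·kg⁻¹·s³·N·T²·Hz = (kg⁻³·m⁻⁶·s¹²·A⁶) · (kg·m²·s⁻²·A⁻¹) · m⁻¹ · kg⁻¹ · s³ · (kg·m·s⁻²) · (kg²·s⁻⁴·A⁻²) · s⁻¹ = m⁻⁴·s⁶·A³.
Left is kg·m⁻²·s²·A; right is m⁻⁴·s⁶·A³ — different.

No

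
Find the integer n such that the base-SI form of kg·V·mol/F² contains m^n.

6

F = C/V (capacitance = charge per voltage),
    = A·s/(kg·m²·s⁻³·A⁻¹) (substituting C and V),
    = kg⁻¹·m⁻²·s⁴·A².
So F⁻² = kg²·m⁴·s⁻⁸·A⁻⁴.
V = W/A (potential = power per current),
    = kg·m²·s⁻³·A⁻¹.
Combining: F⁻²·kg·V·mol = (kg²·m⁴·s⁻⁸·A⁻⁴) · kg · (kg·m²·s⁻³·A⁻¹) · mol = kg⁴·m⁶·s⁻¹¹·A⁻⁵·mol.
The exponent of m is 6.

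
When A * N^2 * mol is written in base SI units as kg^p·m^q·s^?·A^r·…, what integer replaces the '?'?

N = kg·m·s⁻².
So N² = kg²·m²·s⁻⁴.
Combining: A·N²·mol = A · (kg²·m²·s⁻⁴) · mol = kg²·m²·s⁻⁴·A·mol.
The exponent of s is -4.

-4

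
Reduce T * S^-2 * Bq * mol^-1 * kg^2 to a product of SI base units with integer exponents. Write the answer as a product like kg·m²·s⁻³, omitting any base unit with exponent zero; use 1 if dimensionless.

kg⁵·m⁴·s⁻⁹·A⁻⁵·mol⁻¹

T = kg·s⁻²·A⁻¹.
S = kg⁻¹·m⁻²·s³·A².
So S⁻² = kg²·m⁴·s⁻⁶·A⁻⁴.
Bq = s⁻¹.
Combining: T·S⁻²·Bq·mol⁻¹·kg² = (kg·s⁻²·A⁻¹) · (kg²·m⁴·s⁻⁶·A⁻⁴) · s⁻¹ · mol⁻¹ · kg² = kg⁵·m⁴·s⁻⁹·A⁻⁵·mol⁻¹.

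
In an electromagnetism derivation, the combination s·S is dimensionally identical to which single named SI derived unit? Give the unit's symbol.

S = 1/Ω (conductance is reciprocal resistance),
    = kg⁻¹·m⁻²·s³·A².
Combining: s·S = s · (kg⁻¹·m⁻²·s³·A²) = kg⁻¹·m⁻²·s⁴·A².
kg⁻¹·m⁻²·s⁴·A² is the base-SI form of the farad.

F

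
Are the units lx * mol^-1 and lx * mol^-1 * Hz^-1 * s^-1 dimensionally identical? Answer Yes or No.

Left side:
  lx = lm/m² (illuminance = luminous flux per area),
      = m⁻²·cd.
  Combining: lx·mol⁻¹ = (m⁻²·cd) · mol⁻¹ = m⁻²·mol⁻¹·cd.
Right side:
  lx = lm/m² (illuminance = luminous flux per area),
      = m⁻²·cd.
  Hz = 1/s = s⁻¹ (frequency is cycles per second).
  So Hz⁻¹ = s.
  Combining: lx·mol⁻¹·Hz⁻¹·s⁻¹ = (m⁻²·cd) · mol⁻¹ · s · s⁻¹ = m⁻²·mol⁻¹·cd.
Both reduce to m⁻²·mol⁻¹·cd.

Yes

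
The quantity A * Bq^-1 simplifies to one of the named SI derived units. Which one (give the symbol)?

Bq = 1/s = s⁻¹ (activity is decays per second).
So Bq⁻¹ = s.
Combining: A·Bq⁻¹ = A · s = s·A.
s·A is the base-SI form of the coulomb.

C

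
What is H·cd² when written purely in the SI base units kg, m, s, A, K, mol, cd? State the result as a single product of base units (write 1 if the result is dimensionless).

H = kg·m²·s⁻²·A⁻².
Combining: H·cd² = (kg·m²·s⁻²·A⁻²) · cd² = kg·m²·s⁻²·A⁻²·cd².

kg·m²·s⁻²·A⁻²·cd²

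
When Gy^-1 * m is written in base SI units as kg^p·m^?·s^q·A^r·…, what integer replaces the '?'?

Gy = J/kg (absorbed dose = energy per mass),
    = m²·s⁻².
So Gy⁻¹ = m⁻²·s².
Combining: Gy⁻¹·m = (m⁻²·s²) · m = m⁻¹·s².
The exponent of m is -1.

-1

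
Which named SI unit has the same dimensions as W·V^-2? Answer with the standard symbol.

S

W = J/s (power = energy per time),
    = kg·m²·s⁻³.
V = W/A (potential = power per current),
    = kg·m²·s⁻³·A⁻¹.
So V⁻² = kg⁻²·m⁻⁴·s⁶·A².
Combining: W·V⁻² = (kg·m²·s⁻³) · (kg⁻²·m⁻⁴·s⁶·A²) = kg⁻¹·m⁻²·s³·A².
kg⁻¹·m⁻²·s³·A² is the base-SI form of the siemens.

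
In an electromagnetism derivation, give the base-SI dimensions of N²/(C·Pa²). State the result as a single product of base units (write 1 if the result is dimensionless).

m⁴·s⁻¹·A⁻¹

C = A·s = s·A (charge = current × time).
So C⁻¹ = s⁻¹·A⁻¹.
N = kg·m/s² = kg·m·s⁻² (force = mass × acceleration).
So N² = kg²·m²·s⁻⁴.
Pa = N/m² (pressure = force per area),
    = kg·m⁻¹·s⁻².
So Pa⁻² = kg⁻²·m²·s⁴.
Combining: C⁻¹·N²·Pa⁻² = (s⁻¹·A⁻¹) · (kg²·m²·s⁻⁴) · (kg⁻²·m²·s⁴) = m⁴·s⁻¹·A⁻¹.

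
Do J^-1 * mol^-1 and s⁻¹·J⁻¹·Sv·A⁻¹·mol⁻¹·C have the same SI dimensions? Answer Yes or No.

No

Left side:
  J = N·m (work = force × distance),
      = kg·m²·s⁻².
  So J⁻¹ = kg⁻¹·m⁻²·s².
  Combining: J⁻¹·mol⁻¹ = (kg⁻¹·m⁻²·s²) · mol⁻¹ = kg⁻¹·m⁻²·s²·mol⁻¹.
Right side:
  J = kg·m²·s⁻².
  So J⁻¹ = kg⁻¹·m⁻²·s².
  Sv = m²·s⁻².
  C = s·A.
  Combining: s⁻¹·J⁻¹·Sv·A⁻¹·mol⁻¹·C = s⁻¹ · (kg⁻¹·m⁻²·s²) · (m²·s⁻²) · A⁻¹ · mol⁻¹ · (s·A) = kg⁻¹·mol⁻¹.
Left is kg⁻¹·m⁻²·s²·mol⁻¹; right is kg⁻¹·mol⁻¹ — different.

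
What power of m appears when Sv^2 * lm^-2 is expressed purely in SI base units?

Sv = m²·s⁻².
So Sv² = m⁴·s⁻⁴.
lm = cd.
So lm⁻² = cd⁻².
Combining: Sv²·lm⁻² = (m⁴·s⁻⁴) · cd⁻² = m⁴·s⁻⁴·cd⁻².
The exponent of m is 4.

4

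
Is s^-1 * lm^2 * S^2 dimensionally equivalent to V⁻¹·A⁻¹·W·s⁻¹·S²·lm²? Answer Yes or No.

Yes

Left side:
  lm = cd·sr = cd (luminous flux; sr is dimensionless).
  So lm² = cd².
  S = 1/Ω (conductance is reciprocal resistance),
      = kg⁻¹·m⁻²·s³·A².
  So S² = kg⁻²·m⁻⁴·s⁶·A⁴.
  Combining: s⁻¹·lm²·S² = s⁻¹ · cd² · (kg⁻²·m⁻⁴·s⁶·A⁴) = kg⁻²·m⁻⁴·s⁵·A⁴·cd².
Right side:
  V = kg·m²·s⁻³·A⁻¹.
  So V⁻¹ = kg⁻¹·m⁻²·s³·A.
  W = kg·m²·s⁻³.
  S = kg⁻¹·m⁻²·s³·A².
  So S² = kg⁻²·m⁻⁴·s⁶·A⁴.
  lm = cd.
  So lm² = cd².
  Combining: V⁻¹·A⁻¹·W·s⁻¹·S²·lm² = (kg⁻¹·m⁻²·s³·A) · A⁻¹ · (kg·m²·s⁻³) · s⁻¹ · (kg⁻²·m⁻⁴·s⁶·A⁴) · cd² = kg⁻²·m⁻⁴·s⁵·A⁴·cd².
Both reduce to kg⁻²·m⁻⁴·s⁵·A⁴·cd².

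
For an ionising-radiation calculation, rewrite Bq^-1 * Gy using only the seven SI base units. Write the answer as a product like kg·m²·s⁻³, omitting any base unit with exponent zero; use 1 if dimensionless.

Bq = s⁻¹.
So Bq⁻¹ = s.
Gy = m²·s⁻².
Combining: Bq⁻¹·Gy = s · (m²·s⁻²) = m²·s⁻¹.

m²·s⁻¹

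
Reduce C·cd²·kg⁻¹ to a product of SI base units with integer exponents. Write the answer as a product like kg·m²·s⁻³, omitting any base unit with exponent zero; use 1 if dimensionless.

kg⁻¹·s·A·cd²

C = s·A.
Combining: C·cd²·kg⁻¹ = (s·A) · cd² · kg⁻¹ = kg⁻¹·s·A·cd².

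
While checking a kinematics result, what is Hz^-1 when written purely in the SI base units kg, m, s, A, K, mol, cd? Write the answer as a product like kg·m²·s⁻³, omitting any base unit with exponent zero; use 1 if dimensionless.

s

Hz = 1/s = s⁻¹ (frequency is cycles per second).
So Hz⁻¹ = s.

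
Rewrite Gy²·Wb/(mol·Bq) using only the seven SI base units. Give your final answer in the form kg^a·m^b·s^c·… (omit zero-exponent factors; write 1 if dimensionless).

kg·m⁶·s⁻⁵·A⁻¹·mol⁻¹

Gy = J/kg (absorbed dose = energy per mass),
    = m²·s⁻².
So Gy² = m⁴·s⁻⁴.
Wb = V·s (flux: a volt is a weber per second),
    = kg·m²·s⁻²·A⁻¹.
Bq = 1/s = s⁻¹ (activity is decays per second).
So Bq⁻¹ = s.
Combining: Gy²·Wb·mol⁻¹·Bq⁻¹ = (m⁴·s⁻⁴) · (kg·m²·s⁻²·A⁻¹) · mol⁻¹ · s = kg·m⁶·s⁻⁵·A⁻¹·mol⁻¹.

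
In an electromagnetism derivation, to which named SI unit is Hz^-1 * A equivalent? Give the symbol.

Hz = 1/s = s⁻¹ (frequency is cycles per second).
So Hz⁻¹ = s.
Combining: Hz⁻¹·A = s · A = s·A.
s·A is the base-SI form of the coulomb.

C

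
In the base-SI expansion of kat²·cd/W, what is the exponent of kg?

-1

kat = s⁻¹·mol.
So kat² = s⁻²·mol².
W = kg·m²·s⁻³.
So W⁻¹ = kg⁻¹·m⁻²·s³.
Combining: kat²·W⁻¹·cd = (s⁻²·mol²) · (kg⁻¹·m⁻²·s³) · cd = kg⁻¹·m⁻²·s·mol²·cd.
The exponent of kg is -1.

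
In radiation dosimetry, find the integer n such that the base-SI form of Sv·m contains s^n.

Sv = m²·s⁻².
Combining: Sv·m = (m²·s⁻²) · m = m³·s⁻².
The exponent of s is -2.

-2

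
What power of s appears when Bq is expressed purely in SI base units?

-1

Bq = 1/s = s⁻¹ (activity is decays per second).
The exponent of s is -1.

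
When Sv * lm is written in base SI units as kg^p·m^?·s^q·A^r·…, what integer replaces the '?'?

Sv = m²·s⁻².
lm = cd.
Combining: Sv·lm = (m²·s⁻²) · cd = m²·s⁻²·cd.
The exponent of m is 2.

2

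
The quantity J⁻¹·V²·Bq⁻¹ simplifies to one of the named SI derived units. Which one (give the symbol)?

J = kg·m²·s⁻².
So J⁻¹ = kg⁻¹·m⁻²·s².
V = kg·m²·s⁻³·A⁻¹.
So V² = kg²·m⁴·s⁻⁶·A⁻².
Bq = s⁻¹.
So Bq⁻¹ = s.
Combining: J⁻¹·V²·Bq⁻¹ = (kg⁻¹·m⁻²·s²) · (kg²·m⁴·s⁻⁶·A⁻²) · s = kg·m²·s⁻³·A⁻².
kg·m²·s⁻³·A⁻² is the base-SI form of the ohm.

Ω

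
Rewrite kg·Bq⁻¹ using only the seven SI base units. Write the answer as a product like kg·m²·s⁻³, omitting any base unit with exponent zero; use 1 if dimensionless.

kg·s

Bq = 1/s = s⁻¹ (activity is decays per second).
So Bq⁻¹ = s.
Combining: kg·Bq⁻¹ = kg · s = kg·s.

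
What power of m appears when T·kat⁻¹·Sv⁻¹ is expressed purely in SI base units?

T = Wb/m² (flux density = flux per area),
    = kg·s⁻²·A⁻¹.
kat = mol/s = s⁻¹·mol (catalytic activity).
So kat⁻¹ = s·mol⁻¹.
Sv = J/kg (equivalent dose = energy per mass),
    = m²·s⁻².
So Sv⁻¹ = m⁻²·s².
Combining: T·kat⁻¹·Sv⁻¹ = (kg·s⁻²·A⁻¹) · (s·mol⁻¹) · (m⁻²·s²) = kg·m⁻²·s·A⁻¹·mol⁻¹.
The exponent of m is -2.

-2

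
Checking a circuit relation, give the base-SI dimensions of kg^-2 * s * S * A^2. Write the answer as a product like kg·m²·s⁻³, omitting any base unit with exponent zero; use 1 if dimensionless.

S = 1/Ω (conductance is reciprocal resistance),
    = kg⁻¹·m⁻²·s³·A².
Combining: kg⁻²·s·S·A² = kg⁻² · s · (kg⁻¹·m⁻²·s³·A²) · A² = kg⁻³·m⁻²·s⁴·A⁴.

kg⁻³·m⁻²·s⁴·A⁴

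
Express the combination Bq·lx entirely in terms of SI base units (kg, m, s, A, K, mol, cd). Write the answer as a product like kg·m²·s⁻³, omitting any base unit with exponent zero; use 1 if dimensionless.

m⁻²·s⁻¹·cd

Bq = 1/s = s⁻¹ (activity is decays per second).
lx = lm/m² (illuminance = luminous flux per area),
    = m⁻²·cd.
Combining: Bq·lx = s⁻¹ · (m⁻²·cd) = m⁻²·s⁻¹·cd.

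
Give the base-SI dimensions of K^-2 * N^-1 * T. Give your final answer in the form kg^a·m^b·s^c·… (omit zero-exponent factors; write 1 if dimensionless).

N = kg·m/s² = kg·m·s⁻² (force = mass × acceleration).
So N⁻¹ = kg⁻¹·m⁻¹·s².
T = Wb/m² (flux density = flux per area),
    = kg·s⁻²·A⁻¹.
Combining: K⁻²·N⁻¹·T = K⁻² · (kg⁻¹·m⁻¹·s²) · (kg·s⁻²·A⁻¹) = m⁻¹·A⁻¹·K⁻².

m⁻¹·A⁻¹·K⁻²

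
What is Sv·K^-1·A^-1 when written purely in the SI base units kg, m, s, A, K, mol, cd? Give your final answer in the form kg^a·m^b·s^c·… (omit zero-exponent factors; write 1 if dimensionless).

Sv = J/kg (equivalent dose = energy per mass),
    = m²·s⁻².
Combining: Sv·K⁻¹·A⁻¹ = (m²·s⁻²) · K⁻¹ · A⁻¹ = m²·s⁻²·A⁻¹·K⁻¹.

m²·s⁻²·A⁻¹·K⁻¹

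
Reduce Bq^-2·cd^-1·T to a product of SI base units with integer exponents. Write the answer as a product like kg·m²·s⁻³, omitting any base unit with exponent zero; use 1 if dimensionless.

kg·A⁻¹·cd⁻¹

Bq = 1/s = s⁻¹ (activity is decays per second).
So Bq⁻² = s².
T = Wb/m² (flux density = flux per area),
    = kg·s⁻²·A⁻¹.
Combining: Bq⁻²·cd⁻¹·T = s² · cd⁻¹ · (kg·s⁻²·A⁻¹) = kg·A⁻¹·cd⁻¹.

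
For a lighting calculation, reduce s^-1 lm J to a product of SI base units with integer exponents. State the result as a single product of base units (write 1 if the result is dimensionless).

kg·m²·s⁻³·cd

lm = cd·sr = cd (luminous flux; sr is dimensionless).
J = N·m (work = force × distance),
    = kg·m²·s⁻².
Combining: s⁻¹·lm·J = s⁻¹ · cd · (kg·m²·s⁻²) = kg·m²·s⁻³·cd.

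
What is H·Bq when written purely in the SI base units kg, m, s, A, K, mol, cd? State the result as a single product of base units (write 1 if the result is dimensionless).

H = Wb/A (inductance = flux per current),
    = kg·m²·s⁻²·A⁻².
Bq = 1/s = s⁻¹ (activity is decays per second).
Combining: H·Bq = (kg·m²·s⁻²·A⁻²) · s⁻¹ = kg·m²·s⁻³·A⁻².

kg·m²·s⁻³·A⁻²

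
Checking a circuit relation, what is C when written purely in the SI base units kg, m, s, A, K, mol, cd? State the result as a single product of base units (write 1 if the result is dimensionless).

C = A·s = s·A (charge = current × time).

s·A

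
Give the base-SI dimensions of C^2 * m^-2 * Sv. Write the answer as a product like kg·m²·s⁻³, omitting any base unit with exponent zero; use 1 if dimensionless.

C = s·A.
So C² = s²·A².
Sv = m²·s⁻².
Combining: C²·m⁻²·Sv = (s²·A²) · m⁻² · (m²·s⁻²) = A².

A²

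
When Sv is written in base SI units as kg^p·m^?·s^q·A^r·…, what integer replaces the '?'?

2

Sv = J/kg (equivalent dose = energy per mass),
    = m²·s⁻².
The exponent of m is 2.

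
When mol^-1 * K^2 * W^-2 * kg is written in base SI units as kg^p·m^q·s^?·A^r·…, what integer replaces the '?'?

W = J/s (power = energy per time),
    = kg·m²·s⁻³.
So W⁻² = kg⁻²·m⁻⁴·s⁶.
Combining: mol⁻¹·K²·W⁻²·kg = mol⁻¹ · K² · (kg⁻²·m⁻⁴·s⁶) · kg = kg⁻¹·m⁻⁴·s⁶·K²·mol⁻¹.
The exponent of s is 6.

6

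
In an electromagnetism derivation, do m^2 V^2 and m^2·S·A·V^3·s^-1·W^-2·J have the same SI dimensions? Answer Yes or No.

Left side:
  V = W/A (potential = power per current),
      = kg·m²·s⁻³·A⁻¹.
  So V² = kg²·m⁴·s⁻⁶·A⁻².
  Combining: m²·V² = m² · (kg²·m⁴·s⁻⁶·A⁻²) = kg²·m⁶·s⁻⁶·A⁻².
Right side:
  S = 1/Ω (conductance is reciprocal resistance),
      = kg⁻¹·m⁻²·s³·A².
  V = W/A (potential = power per current),
      = kg·m²·s⁻³·A⁻¹.
  So V³ = kg³·m⁶·s⁻⁹·A⁻³.
  W = J/s (power = energy per time),
      = kg·m²·s⁻³.
  So W⁻² = kg⁻²·m⁻⁴·s⁶.
  J = N·m (work = force × distance),
      = kg·m²·s⁻².
  Combining: m²·S·A·V³·s⁻¹·W⁻²·J = m² · (kg⁻¹·m⁻²·s³·A²) · A · (kg³·m⁶·s⁻⁹·A⁻³) · s⁻¹ · (kg⁻²·m⁻⁴·s⁶) · (kg·m²·s⁻²) = kg·m⁴·s⁻³.
Left is kg²·m⁶·s⁻⁶·A⁻²; right is kg·m⁴·s⁻³ — different.

No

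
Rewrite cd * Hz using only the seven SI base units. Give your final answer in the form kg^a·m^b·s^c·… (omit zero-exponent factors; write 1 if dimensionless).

s⁻¹·cd

Hz = 1/s = s⁻¹ (frequency is cycles per second).
Combining: cd·Hz = cd · s⁻¹ = s⁻¹·cd.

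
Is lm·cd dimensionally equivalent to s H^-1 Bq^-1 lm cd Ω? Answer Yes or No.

Left side:
  lm = cd.
  Combining: lm·cd = cd · cd = cd².
Right side:
  H = kg·m²·s⁻²·A⁻².
  So H⁻¹ = kg⁻¹·m⁻²·s²·A².
  Bq = s⁻¹.
  So Bq⁻¹ = s.
  lm = cd.
  Ω = kg·m²·s⁻³·A⁻².
  Combining: s·H⁻¹·Bq⁻¹·lm·cd·Ω = s · (kg⁻¹·m⁻²·s²·A²) · s · cd · cd · (kg·m²·s⁻³·A⁻²) = s·cd².
Left is cd²; right is s·cd² — different.

No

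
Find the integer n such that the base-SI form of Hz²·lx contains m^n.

-2

Hz = 1/s = s⁻¹ (frequency is cycles per second).
So Hz² = s⁻².
lx = lm/m² (illuminance = luminous flux per area),
    = m⁻²·cd.
Combining: Hz²·lx = s⁻² · (m⁻²·cd) = m⁻²·s⁻²·cd.
The exponent of m is -2.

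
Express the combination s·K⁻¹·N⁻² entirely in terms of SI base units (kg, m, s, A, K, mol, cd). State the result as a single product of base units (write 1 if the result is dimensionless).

kg⁻²·m⁻²·s⁵·K⁻¹

N = kg·m·s⁻².
So N⁻² = kg⁻²·m⁻²·s⁴.
Combining: s·K⁻¹·N⁻² = s · K⁻¹ · (kg⁻²·m⁻²·s⁴) = kg⁻²·m⁻²·s⁵·K⁻¹.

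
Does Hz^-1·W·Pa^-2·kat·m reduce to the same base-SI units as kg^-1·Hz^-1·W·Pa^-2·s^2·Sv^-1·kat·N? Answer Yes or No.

Left side:
  Hz = 1/s = s⁻¹ (frequency is cycles per second).
  So Hz⁻¹ = s.
  W = J/s (power = energy per time),
      = kg·m²·s⁻³.
  Pa = N/m² (pressure = force per area),
      = kg·m⁻¹·s⁻².
  So Pa⁻² = kg⁻²·m²·s⁴.
  kat = mol/s = s⁻¹·mol (catalytic activity).
  Combining: Hz⁻¹·W·Pa⁻²·kat·m = s · (kg·m²·s⁻³) · (kg⁻²·m²·s⁴) · (s⁻¹·mol) · m = kg⁻¹·m⁵·s·mol.
Right side:
  Hz = 1/s = s⁻¹ (frequency is cycles per second).
  So Hz⁻¹ = s.
  W = J/s (power = energy per time),
      = kg·m²·s⁻³.
  Pa = N/m² (pressure = force per area),
      = kg·m⁻¹·s⁻².
  So Pa⁻² = kg⁻²·m²·s⁴.
  Sv = J/kg (equivalent dose = energy per mass),
      = m²·s⁻².
  So Sv⁻¹ = m⁻²·s².
  kat = mol/s = s⁻¹·mol (catalytic activity).
  N = kg·m/s² = kg·m·s⁻² (force = mass × acceleration).
  Combining: kg⁻¹·Hz⁻¹·W·Pa⁻²·s²·Sv⁻¹·kat·N = kg⁻¹ · s · (kg·m²·s⁻³) · (kg⁻²·m²·s⁴) · s² · (m⁻²·s²) · (s⁻¹·mol) · (kg·m·s⁻²) = kg⁻¹·m³·s³·mol.
Left is kg⁻¹·m⁵·s·mol; right is kg⁻¹·m³·s³·mol — different.

No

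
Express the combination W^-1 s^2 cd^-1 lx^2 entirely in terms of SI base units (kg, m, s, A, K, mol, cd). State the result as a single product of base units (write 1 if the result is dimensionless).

kg⁻¹·m⁻⁶·s⁵·cd

W = kg·m²·s⁻³.
So W⁻¹ = kg⁻¹·m⁻²·s³.
lx = m⁻²·cd.
So lx² = m⁻⁴·cd².
Combining: W⁻¹·s²·cd⁻¹·lx² = (kg⁻¹·m⁻²·s³) · s² · cd⁻¹ · (m⁻⁴·cd²) = kg⁻¹·m⁻⁶·s⁵·cd.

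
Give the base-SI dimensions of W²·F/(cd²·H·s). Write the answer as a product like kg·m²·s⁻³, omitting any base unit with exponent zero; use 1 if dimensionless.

s⁻¹·A⁴·cd⁻²

W = kg·m²·s⁻³.
So W² = kg²·m⁴·s⁻⁶.
F = kg⁻¹·m⁻²·s⁴·A².
H = kg·m²·s⁻²·A⁻².
So H⁻¹ = kg⁻¹·m⁻²·s²·A².
Combining: W²·F·cd⁻²·H⁻¹·s⁻¹ = (kg²·m⁴·s⁻⁶) · (kg⁻¹·m⁻²·s⁴·A²) · cd⁻² · (kg⁻¹·m⁻²·s²·A²) · s⁻¹ = s⁻¹·A⁴·cd⁻².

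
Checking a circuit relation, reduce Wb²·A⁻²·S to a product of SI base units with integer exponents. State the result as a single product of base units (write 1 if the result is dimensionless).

Wb = V·s (flux: a volt is a weber per second),
    = kg·m²·s⁻²·A⁻¹.
So Wb² = kg²·m⁴·s⁻⁴·A⁻².
S = 1/Ω (conductance is reciprocal resistance),
    = kg⁻¹·m⁻²·s³·A².
Combining: Wb²·A⁻²·S = (kg²·m⁴·s⁻⁴·A⁻²) · A⁻² · (kg⁻¹·m⁻²·s³·A²) = kg·m²·s⁻¹·A⁻².

kg·m²·s⁻¹·A⁻²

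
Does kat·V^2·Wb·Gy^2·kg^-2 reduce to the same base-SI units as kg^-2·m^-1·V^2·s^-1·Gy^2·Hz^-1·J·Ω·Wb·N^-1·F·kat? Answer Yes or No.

No

Left side:
  kat = s⁻¹·mol.
  V = kg·m²·s⁻³·A⁻¹.
  So V² = kg²·m⁴·s⁻⁶·A⁻².
  Wb = kg·m²·s⁻²·A⁻¹.
  Gy = m²·s⁻².
  So Gy² = m⁴·s⁻⁴.
  Combining: kat·V²·Wb·Gy²·kg⁻² = (s⁻¹·mol) · (kg²·m⁴·s⁻⁶·A⁻²) · (kg·m²·s⁻²·A⁻¹) · (m⁴·s⁻⁴) · kg⁻² = kg·m¹⁰·s⁻¹³·A⁻³·mol.
Right side:
  V = W/A (potential = power per current),
      = kg·m²·s⁻³·A⁻¹.
  So V² = kg²·m⁴·s⁻⁶·A⁻².
  Gy = J/kg (absorbed dose = energy per mass),
      = m²·s⁻².
  So Gy² = m⁴·s⁻⁴.
  Hz = 1/s = s⁻¹ (frequency is cycles per second).
  So Hz⁻¹ = s.
  J = N·m (work = force × distance),
      = kg·m²·s⁻².
  Ω = V/A (resistance = voltage per current),
      = kg·m²·s⁻³·A⁻².
  Wb = V·s (flux: a volt is a weber per second),
      = kg·m²·s⁻²·A⁻¹.
  N = kg·m/s² = kg·m·s⁻² (force = mass × acceleration).
  So N⁻¹ = kg⁻¹·m⁻¹·s².
  F = C/V (capacitance = charge per voltage),
      = A·s/(kg·m²·s⁻³·A⁻¹) (substituting C and V),
      = kg⁻¹·m⁻²·s⁴·A².
  kat = mol/s = s⁻¹·mol (catalytic activity).
  Combining: kg⁻²·m⁻¹·V²·s⁻¹·Gy²·Hz⁻¹·J·Ω·Wb·N⁻¹·F·kat = kg⁻² · m⁻¹ · (kg²·m⁴·s⁻⁶·A⁻²) · s⁻¹ · (m⁴·s⁻⁴) · s · (kg·m²·s⁻²) · (kg·m²·s⁻³·A⁻²) · (kg·m²·s⁻²·A⁻¹) · (kg⁻¹·m⁻¹·s²) · (kg⁻¹·m⁻²·s⁴·A²) · (s⁻¹·mol) = kg·m¹⁰·s⁻¹²·A⁻³·mol.
Left is kg·m¹⁰·s⁻¹³·A⁻³·mol; right is kg·m¹⁰·s⁻¹²·A⁻³·mol — different.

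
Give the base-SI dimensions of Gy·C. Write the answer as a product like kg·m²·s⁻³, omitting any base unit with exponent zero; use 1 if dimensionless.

m²·s⁻¹·A

Gy = J/kg (absorbed dose = energy per mass),
    = m²·s⁻².
C = A·s = s·A (charge = current × time).
Combining: Gy·C = (m²·s⁻²) · (s·A) = m²·s⁻¹·A.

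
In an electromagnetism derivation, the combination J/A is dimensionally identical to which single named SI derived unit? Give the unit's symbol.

J = N·m (work = force × distance),
    = kg·m²·s⁻².
Combining: J·A⁻¹ = (kg·m²·s⁻²) · A⁻¹ = kg·m²·s⁻²·A⁻¹.
kg·m²·s⁻²·A⁻¹ is the base-SI form of the weber.

Wb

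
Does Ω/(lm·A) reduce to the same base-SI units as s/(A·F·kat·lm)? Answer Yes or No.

Left side:
  Ω = V/A (resistance = voltage per current),
      = kg·m²·s⁻³·A⁻².
  lm = cd·sr = cd (luminous flux; sr is dimensionless).
  So lm⁻¹ = cd⁻¹.
  Combining: Ω·lm⁻¹·A⁻¹ = (kg·m²·s⁻³·A⁻²) · cd⁻¹ · A⁻¹ = kg·m²·s⁻³·A⁻³·cd⁻¹.
Right side:
  F = C/V (capacitance = charge per voltage),
      = A·s/(kg·m²·s⁻³·A⁻¹) (substituting C and V),
      = kg⁻¹·m⁻²·s⁴·A².
  So F⁻¹ = kg·m²·s⁻⁴·A⁻².
  kat = mol/s = s⁻¹·mol (catalytic activity).
  So kat⁻¹ = s·mol⁻¹.
  lm = cd·sr = cd (luminous flux; sr is dimensionless).
  So lm⁻¹ = cd⁻¹.
  Combining: A⁻¹·F⁻¹·kat⁻¹·lm⁻¹·s = A⁻¹ · (kg·m²·s⁻⁴·A⁻²) · (s·mol⁻¹) · cd⁻¹ · s = kg·m²·s⁻²·A⁻³·mol⁻¹·cd⁻¹.
Left is kg·m²·s⁻³·A⁻³·cd⁻¹; right is kg·m²·s⁻²·A⁻³·mol⁻¹·cd⁻¹ — different.

No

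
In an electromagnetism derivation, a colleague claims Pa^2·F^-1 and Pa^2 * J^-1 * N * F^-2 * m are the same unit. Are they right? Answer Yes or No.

No

Left side:
  Pa = kg·m⁻¹·s⁻².
  So Pa² = kg²·m⁻²·s⁻⁴.
  F = kg⁻¹·m⁻²·s⁴·A².
  So F⁻¹ = kg·m²·s⁻⁴·A⁻².
  Combining: Pa²·F⁻¹ = (kg²·m⁻²·s⁻⁴) · (kg·m²·s⁻⁴·A⁻²) = kg³·s⁻⁸·A⁻².
Right side:
  Pa = kg·m⁻¹·s⁻².
  So Pa² = kg²·m⁻²·s⁻⁴.
  J = kg·m²·s⁻².
  So J⁻¹ = kg⁻¹·m⁻²·s².
  N = kg·m·s⁻².
  F = kg⁻¹·m⁻²·s⁴·A².
  So F⁻² = kg²·m⁴·s⁻⁸·A⁻⁴.
  Combining: Pa²·J⁻¹·N·F⁻²·m = (kg²·m⁻²·s⁻⁴) · (kg⁻¹·m⁻²·s²) · (kg·m·s⁻²) · (kg²·m⁴·s⁻⁸·A⁻⁴) · m = kg⁴·m²·s⁻¹²·A⁻⁴.
Left is kg³·s⁻⁸·A⁻²; right is kg⁴·m²·s⁻¹²·A⁻⁴ — different.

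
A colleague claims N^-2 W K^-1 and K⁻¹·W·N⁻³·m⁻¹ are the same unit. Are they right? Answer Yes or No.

No

Left side:
  N = kg·m/s² = kg·m·s⁻² (force = mass × acceleration).
  So N⁻² = kg⁻²·m⁻²·s⁴.
  W = J/s (power = energy per time),
      = kg·m²·s⁻³.
  Combining: N⁻²·W·K⁻¹ = (kg⁻²·m⁻²·s⁴) · (kg·m²·s⁻³) · K⁻¹ = kg⁻¹·s·K⁻¹.
Right side:
  W = J/s (power = energy per time),
      = kg·m²·s⁻³.
  N = kg·m/s² = kg·m·s⁻² (force = mass × acceleration).
  So N⁻³ = kg⁻³·m⁻³·s⁶.
  Combining: K⁻¹·W·N⁻³·m⁻¹ = K⁻¹ · (kg·m²·s⁻³) · (kg⁻³·m⁻³·s⁶) · m⁻¹ = kg⁻²·m⁻²·s³·K⁻¹.
Left is kg⁻¹·s·K⁻¹; right is kg⁻²·m⁻²·s³·K⁻¹ — different.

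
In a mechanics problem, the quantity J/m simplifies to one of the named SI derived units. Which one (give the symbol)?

J = kg·m²·s⁻².
Combining: m⁻¹·J = m⁻¹ · (kg·m²·s⁻²) = kg·m·s⁻².
kg·m·s⁻² is the base-SI form of the newton.

N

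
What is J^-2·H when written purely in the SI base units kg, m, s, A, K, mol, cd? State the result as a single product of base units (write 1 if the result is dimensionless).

kg⁻¹·m⁻²·s²·A⁻²

J = kg·m²·s⁻².
So J⁻² = kg⁻²·m⁻⁴·s⁴.
H = kg·m²·s⁻²·A⁻².
Combining: J⁻²·H = (kg⁻²·m⁻⁴·s⁴) · (kg·m²·s⁻²·A⁻²) = kg⁻¹·m⁻²·s²·A⁻².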